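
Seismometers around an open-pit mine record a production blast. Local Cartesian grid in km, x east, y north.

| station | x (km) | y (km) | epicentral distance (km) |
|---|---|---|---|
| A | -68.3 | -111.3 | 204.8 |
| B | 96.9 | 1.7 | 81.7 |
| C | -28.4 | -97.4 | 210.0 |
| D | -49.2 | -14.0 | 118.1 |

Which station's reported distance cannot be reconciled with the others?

C

Solve using three stations at a time. Using A, B, D (subtract circle equations pairwise → linear system) gives (x, y) ≈ (41.5, 61.5).
Distances from that point to each station vs reported:
  A: calculated 204.7 vs reported 204.8 → residual 0.1 km
  B: calculated 81.6 vs reported 81.7 → residual 0.1 km
  C: calculated 173.6 vs reported 210.0 → residual 36.4 km
  D: calculated 118.0 vs reported 118.1 → residual 0.1 km
A, B, D are mutually consistent (residuals ≈ 0); C is off by 36.4 km.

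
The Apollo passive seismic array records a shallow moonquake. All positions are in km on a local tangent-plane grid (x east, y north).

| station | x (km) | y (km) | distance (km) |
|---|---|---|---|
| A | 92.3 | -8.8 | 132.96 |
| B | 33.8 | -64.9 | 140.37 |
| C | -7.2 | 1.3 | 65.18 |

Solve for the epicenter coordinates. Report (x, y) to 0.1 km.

x ≈ -17.9 km, y ≈ 65.6 km

Circle about each station: (x − 92.3)² + (y + 8.8)² = 132.96²; (x − 33.8)² + (y + 64.9)² = 140.37²; (x + 7.2)² + (y − 1.3)² = 65.18².
Subtracting pairs of circle equations eliminates x²+y² and gives linear equations (the radical axes):
-117.0 x − 112.2 y = -5267.66
-199.0 x + 20.2 y = 4886.73
Solving the 2×2 system: x ≈ -17.9, y ≈ 65.6 km.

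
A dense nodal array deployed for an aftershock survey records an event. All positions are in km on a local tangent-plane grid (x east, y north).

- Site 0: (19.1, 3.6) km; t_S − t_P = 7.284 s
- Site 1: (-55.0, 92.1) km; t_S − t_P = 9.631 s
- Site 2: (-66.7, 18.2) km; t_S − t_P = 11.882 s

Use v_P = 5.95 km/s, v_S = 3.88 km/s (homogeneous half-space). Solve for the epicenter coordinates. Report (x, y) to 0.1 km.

Distance from S−P lag: d = Δt · v_P v_S / (v_P − v_S) = Δt · (5.95·3.88)/(5.95−3.88) ≈ 11.1527·Δt.
So d_Site 0 = 81.24, d_Site 1 = 107.41, d_Site 2 = 132.52 km.
Circle about each station: (x − 19.1)² + (y − 3.6)² = 81.24²; (x + 55.0)² + (y − 92.1)² = 107.41²; (x + 66.7)² + (y − 18.2)² = 132.52².
Subtracting the Site 0 equation from the Site 1 and Site 2 equations removes the quadratic terms:
-148.2 x + 177.0 y = 6192.67
-171.6 x + 29.2 y = -6559.25
Solving the 2×2 system: x ≈ 51.5, y ≈ 78.1 km.
Check against Site 0 (with the unrounded x, y): √((x − 19.1)²+(y − 3.6)²) = 81.27 ≈ 81.24 km. ✓

(51.5, 78.1)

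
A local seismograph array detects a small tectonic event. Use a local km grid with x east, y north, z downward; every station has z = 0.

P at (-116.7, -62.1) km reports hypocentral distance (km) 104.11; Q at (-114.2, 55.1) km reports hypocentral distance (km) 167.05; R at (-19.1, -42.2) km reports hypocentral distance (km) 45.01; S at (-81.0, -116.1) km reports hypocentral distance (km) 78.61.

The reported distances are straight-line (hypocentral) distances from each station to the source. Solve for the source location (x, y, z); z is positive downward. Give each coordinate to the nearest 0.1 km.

x ≈ -17.4 km, y ≈ -78.4 km, depth ≈ 26.7 km

Each station gives a sphere (x−x_i)² + (y−y_i)² + z² = d_i² (stations at z=0).
Subtracting the P sphere from Q and R: z² cancels, leaving linear equations in x and y:
5.0 x + 234.4 y = -18464.46
195.2 x + 39.8 y = -6516.66
Solving: x ≈ -17.399, y ≈ -78.402 km (keep extra digits for the depth step; rounded: -17.4, -78.4).
Then from the P sphere: z² = 104.11² − (x + 116.7)² − (y + 62.1)² with x = -17.399, y = -78.402, so z ≈ 26.692 ≈ 26.7 km.
Check against S (with the unrounded solution): distance 78.60 ≈ 78.61 km. ✓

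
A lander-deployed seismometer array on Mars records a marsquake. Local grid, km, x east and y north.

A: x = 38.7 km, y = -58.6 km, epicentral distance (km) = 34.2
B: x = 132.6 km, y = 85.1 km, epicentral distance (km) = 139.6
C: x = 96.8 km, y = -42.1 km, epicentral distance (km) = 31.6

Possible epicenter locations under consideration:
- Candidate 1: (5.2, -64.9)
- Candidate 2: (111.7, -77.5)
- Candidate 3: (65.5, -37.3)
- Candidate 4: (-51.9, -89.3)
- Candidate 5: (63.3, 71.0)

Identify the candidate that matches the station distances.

Candidate 3

For each candidate, compare |candidate − station| to the reported distance:
Candidate 1: residuals A 0.1, B 57.2, C 62.8 → max 62.8 km
Candidate 2: residuals A 41.2, B 24.3, C 6.8 → max 41.2 km
Candidate 3: residuals A 0.0, B 0.0, C 0.1 → max 0.1 km
Candidate 4: residuals A 61.5, B 114.3, C 124.4 → max 124.4 km
Candidate 5: residuals A 97.7, B 68.9, C 86.4 → max 97.7 km
Only Candidate 3 has all residuals ≈ 0.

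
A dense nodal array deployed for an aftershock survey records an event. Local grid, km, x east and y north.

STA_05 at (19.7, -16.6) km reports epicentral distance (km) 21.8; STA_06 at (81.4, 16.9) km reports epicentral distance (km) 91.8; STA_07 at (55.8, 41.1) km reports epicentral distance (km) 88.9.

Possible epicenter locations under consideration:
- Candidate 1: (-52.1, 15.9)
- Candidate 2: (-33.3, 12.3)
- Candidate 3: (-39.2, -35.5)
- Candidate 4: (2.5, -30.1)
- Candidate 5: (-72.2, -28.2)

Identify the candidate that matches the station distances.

Candidate 4

For each candidate, compare |candidate − station| to the reported distance:
Candidate 1: residuals STA_05 57.0, STA_06 41.7, STA_07 21.9 → max 57.0 km
Candidate 2: residuals STA_05 38.6, STA_06 23.0, STA_07 4.7 → max 38.6 km
Candidate 3: residuals STA_05 40.1, STA_06 39.7, STA_07 33.1 → max 40.1 km
Candidate 4: residuals STA_05 0.1, STA_06 0.0, STA_07 0.0 → max 0.1 km
Candidate 5: residuals STA_05 70.8, STA_06 68.3, STA_07 56.7 → max 70.8 km
Only Candidate 4 has all residuals ≈ 0.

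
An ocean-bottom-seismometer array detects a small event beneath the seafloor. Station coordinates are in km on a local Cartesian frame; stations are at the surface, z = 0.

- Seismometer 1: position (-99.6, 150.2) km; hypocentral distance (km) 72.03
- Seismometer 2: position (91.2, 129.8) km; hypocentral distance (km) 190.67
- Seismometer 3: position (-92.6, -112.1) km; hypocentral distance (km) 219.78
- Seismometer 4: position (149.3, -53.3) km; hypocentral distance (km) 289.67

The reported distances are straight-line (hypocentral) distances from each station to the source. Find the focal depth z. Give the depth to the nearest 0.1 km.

Each station gives a sphere (x−x_i)² + (y−y_i)² + z² = d_i² (stations at z=0).
Subtracting the Seismometer 1 sphere from Seismometer 2 and Seismometer 3: z² cancels, leaving linear equations in x and y:
381.6 x − 40.8 y = -38481.45
14.0 x − 524.6 y = -54453.96
Solving: x ≈ -90.001, y ≈ 101.399 km (keep extra digits for the depth step; rounded: -90.0, 101.4).
Then from the Seismometer 1 sphere: z² = 72.03² − (x + 99.6)² − (y − 150.2)² with x = -90.001, y = 101.399, so z ≈ 52.102 ≈ 52.1 km.

52.1 km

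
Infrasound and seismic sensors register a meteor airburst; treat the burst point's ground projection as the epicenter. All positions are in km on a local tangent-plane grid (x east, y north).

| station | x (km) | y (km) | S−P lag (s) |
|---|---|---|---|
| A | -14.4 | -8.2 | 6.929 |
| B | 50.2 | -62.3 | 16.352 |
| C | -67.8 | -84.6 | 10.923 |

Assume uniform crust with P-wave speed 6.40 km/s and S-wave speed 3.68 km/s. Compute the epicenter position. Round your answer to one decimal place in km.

Distance from S−P lag: d = Δt · v_P v_S / (v_P − v_S) = Δt · (6.40·3.68)/(6.40−3.68) ≈ 8.6588·Δt.
So d_A = 60.00, d_B = 141.59, d_C = 94.58 km.
Circle about each station: (x + 14.4)² + (y + 8.2)² = 60.00²; (x − 50.2)² + (y + 62.3)² = 141.59²; (x + 67.8)² + (y + 84.6)² = 94.58².
Subtracting the A equation from the B and C equations removes the quadratic terms:
129.2 x − 108.2 y = -10321.00
-106.8 x − 152.8 y = 6134.02
Solving the 2×2 system: x ≈ -71.6, y ≈ 9.9 km.
Check against A (with the unrounded x, y): √((x + 14.4)²+(y + 8.2)²) = 59.99 ≈ 60.00 km. ✓

x ≈ -71.6 km, y ≈ 9.9 km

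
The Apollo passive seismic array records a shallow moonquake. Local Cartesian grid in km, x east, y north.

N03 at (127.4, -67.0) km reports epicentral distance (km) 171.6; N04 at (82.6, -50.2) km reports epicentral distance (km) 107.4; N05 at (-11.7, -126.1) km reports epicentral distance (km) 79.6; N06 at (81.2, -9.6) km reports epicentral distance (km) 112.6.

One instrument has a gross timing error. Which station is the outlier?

N03

Solve using three stations at a time. Using N04, N05, N06 (subtract circle equations pairwise → linear system) gives (x, y) ≈ (-24.7, -47.7).
Distances from that point to each station vs reported:
  N03: calculated 153.3 vs reported 171.6 → residual 18.3 km
  N04: calculated 107.3 vs reported 107.4 → residual 0.1 km
  N05: calculated 79.5 vs reported 79.6 → residual 0.1 km
  N06: calculated 112.5 vs reported 112.6 → residual 0.1 km
N04, N05, N06 are mutually consistent (residuals ≈ 0); N03 is off by 18.3 km.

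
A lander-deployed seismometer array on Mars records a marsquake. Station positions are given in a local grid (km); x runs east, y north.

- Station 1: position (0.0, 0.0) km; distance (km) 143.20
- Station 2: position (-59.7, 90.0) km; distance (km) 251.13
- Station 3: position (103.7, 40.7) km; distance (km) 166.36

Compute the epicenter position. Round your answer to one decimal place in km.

Circle about each station: x² + y² = 143.20²; (x + 59.7)² + (y − 90.0)² = 251.13²; (x − 103.7)² + (y − 40.7)² = 166.36².
Subtracting the Station 1 equation from the Station 2 and Station 3 equations removes the quadratic terms:
-119.4 x + 180.0 y = -30895.95
207.4 x + 81.4 y = 5240.77
Solving the 2×2 system: x ≈ 73.5, y ≈ -122.9 km.
Check against Station 1 (with the unrounded x, y): √(x²+y²) = 143.19 ≈ 143.20 km. ✓

x ≈ 73.5 km, y ≈ -122.9 km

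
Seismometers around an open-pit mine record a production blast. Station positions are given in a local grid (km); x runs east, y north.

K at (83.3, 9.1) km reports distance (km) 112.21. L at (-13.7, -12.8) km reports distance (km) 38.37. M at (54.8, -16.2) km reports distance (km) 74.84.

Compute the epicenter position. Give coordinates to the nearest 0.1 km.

Circle about each station: (x − 83.3)² + (y − 9.1)² = 112.21²; (x + 13.7)² + (y + 12.8)² = 38.37²; (x − 54.8)² + (y + 16.2)² = 74.84².
Subtracting the K equation from the L and M equations removes the quadratic terms:
-194.0 x − 43.8 y = 4448.66
-57.0 x − 50.6 y = 3233.84
Solving the 2×2 system: x ≈ -11.4, y ≈ -51.1 km.

x ≈ -11.4 km, y ≈ -51.1 km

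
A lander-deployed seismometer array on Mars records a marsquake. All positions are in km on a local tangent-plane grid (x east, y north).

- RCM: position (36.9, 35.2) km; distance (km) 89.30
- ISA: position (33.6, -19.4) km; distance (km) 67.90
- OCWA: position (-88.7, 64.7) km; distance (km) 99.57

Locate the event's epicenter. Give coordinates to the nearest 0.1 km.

x ≈ -34.3 km, y ≈ -18.7 km

Circle about each station: (x − 36.9)² + (y − 35.2)² = 89.30²; (x − 33.6)² + (y + 19.4)² = 67.90²; (x + 88.7)² + (y − 64.7)² = 99.57².
Subtracting pairs of circle equations eliminates x²+y² and gives linear equations (the radical axes):
-6.6 x − 109.2 y = 2268.75
-251.2 x + 59.0 y = 7513.44
Solving the 2×2 system: x ≈ -34.3, y ≈ -18.7 km.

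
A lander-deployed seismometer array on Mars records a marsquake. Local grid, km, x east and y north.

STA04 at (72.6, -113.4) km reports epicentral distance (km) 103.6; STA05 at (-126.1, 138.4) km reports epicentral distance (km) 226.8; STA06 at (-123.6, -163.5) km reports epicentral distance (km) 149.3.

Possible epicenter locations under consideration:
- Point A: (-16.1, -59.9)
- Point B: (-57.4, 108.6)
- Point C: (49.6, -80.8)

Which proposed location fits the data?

Point A

For each candidate, compare |candidate − station| to the reported distance:
Point A: residuals STA04 0.0, STA05 0.0, STA06 0.0 → max 0.0 km
Point B: residuals STA04 153.7, STA05 151.9, STA06 130.7 → max 153.7 km
Point C: residuals STA04 63.7, STA05 54.1, STA06 42.6 → max 63.7 km
Only Point A has all residuals ≈ 0.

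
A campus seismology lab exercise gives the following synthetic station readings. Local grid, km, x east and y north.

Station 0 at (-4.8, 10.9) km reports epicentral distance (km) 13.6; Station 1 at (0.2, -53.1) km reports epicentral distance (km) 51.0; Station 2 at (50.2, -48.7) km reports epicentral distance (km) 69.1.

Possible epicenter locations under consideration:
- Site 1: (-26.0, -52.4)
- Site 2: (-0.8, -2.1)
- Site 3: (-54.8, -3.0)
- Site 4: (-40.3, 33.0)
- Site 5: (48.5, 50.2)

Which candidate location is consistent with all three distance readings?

Site 2

For each candidate, compare |candidate − station| to the reported distance:
Site 1: residuals Station 0 53.2, Station 1 24.8, Station 2 7.2 → max 53.2 km
Site 2: residuals Station 0 0.0, Station 1 0.0, Station 2 0.0 → max 0.0 km
Site 3: residuals Station 0 38.3, Station 1 23.4, Station 2 45.4 → max 45.4 km
Site 4: residuals Station 0 28.2, Station 1 44.1, Station 2 52.8 → max 52.8 km
Site 5: residuals Station 0 52.6, Station 1 63.0, Station 2 29.8 → max 63.0 km
Only Site 2 has all residuals ≈ 0.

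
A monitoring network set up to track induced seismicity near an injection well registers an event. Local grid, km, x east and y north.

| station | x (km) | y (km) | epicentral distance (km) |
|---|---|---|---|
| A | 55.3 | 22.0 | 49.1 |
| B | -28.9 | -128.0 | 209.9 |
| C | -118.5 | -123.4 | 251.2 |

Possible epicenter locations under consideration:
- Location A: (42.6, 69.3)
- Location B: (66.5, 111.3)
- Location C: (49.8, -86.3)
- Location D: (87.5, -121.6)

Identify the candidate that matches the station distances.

Location A

For each candidate, compare |candidate − station| to the reported distance:
Location A: residuals A 0.1, B 0.0, C 0.0 → max 0.1 km
Location B: residuals A 40.9, B 47.7, C 47.6 → max 47.7 km
Location C: residuals A 59.3, B 120.8, C 78.9 → max 120.8 km
Location D: residuals A 98.1, B 93.3, C 45.2 → max 98.1 km
Only Location A has all residuals ≈ 0.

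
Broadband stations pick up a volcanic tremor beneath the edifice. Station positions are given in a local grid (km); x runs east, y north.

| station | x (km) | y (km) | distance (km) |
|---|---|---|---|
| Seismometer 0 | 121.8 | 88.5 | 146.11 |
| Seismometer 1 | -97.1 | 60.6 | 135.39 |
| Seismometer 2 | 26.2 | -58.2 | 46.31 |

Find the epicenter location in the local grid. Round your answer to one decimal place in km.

Circle about each station: (x − 121.8)² + (y − 88.5)² = 146.11²; (x + 97.1)² + (y − 60.6)² = 135.39²; (x − 26.2)² + (y + 58.2)² = 46.31².
Subtracting the Seismometer 0 equation from the Seismometer 1 and Seismometer 2 equations removes the quadratic terms:
-437.8 x − 55.8 y = -6549.04
-191.2 x − 293.4 y = 609.71
Solving the 2×2 system: x ≈ 16.6, y ≈ -12.9 km.

16.6 km east, -12.9 km north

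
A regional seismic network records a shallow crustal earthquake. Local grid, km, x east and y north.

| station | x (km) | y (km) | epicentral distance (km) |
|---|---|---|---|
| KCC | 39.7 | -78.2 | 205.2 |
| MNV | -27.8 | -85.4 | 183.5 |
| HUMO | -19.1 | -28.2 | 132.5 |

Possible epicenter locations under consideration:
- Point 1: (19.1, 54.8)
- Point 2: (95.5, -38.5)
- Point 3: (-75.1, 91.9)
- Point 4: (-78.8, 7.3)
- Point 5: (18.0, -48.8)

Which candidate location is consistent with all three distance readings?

For each candidate, compare |candidate − station| to the reported distance:
Point 1: residuals KCC 70.6, MNV 35.7, HUMO 41.1 → max 70.6 km
Point 2: residuals KCC 136.7, MNV 51.6, HUMO 17.4 → max 136.7 km
Point 3: residuals KCC 0.0, MNV 0.0, HUMO 0.0 → max 0.0 km
Point 4: residuals KCC 59.1, MNV 77.7, HUMO 63.0 → max 77.7 km
Point 5: residuals KCC 168.7, MNV 124.9, HUMO 90.1 → max 168.7 km
Only Point 3 has all residuals ≈ 0.

Point 3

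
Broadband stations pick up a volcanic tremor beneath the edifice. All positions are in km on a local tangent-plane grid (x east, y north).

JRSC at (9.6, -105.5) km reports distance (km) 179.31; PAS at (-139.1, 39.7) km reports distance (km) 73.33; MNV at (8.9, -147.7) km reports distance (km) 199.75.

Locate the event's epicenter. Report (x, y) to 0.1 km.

-154.0 km east, -32.1 km north

Circle about each station: (x − 9.6)² + (y + 105.5)² = 179.31²; (x + 139.1)² + (y − 39.7)² = 73.33²; (x − 8.9)² + (y + 147.7)² = 199.75².
Subtracting pairs of circle equations eliminates x²+y² and gives linear equations (the radical axes):
-297.4 x + 290.4 y = 36477.28
-1.4 x − 84.4 y = 2924.10
Solving the 2×2 system: x ≈ -154.0, y ≈ -32.1 km.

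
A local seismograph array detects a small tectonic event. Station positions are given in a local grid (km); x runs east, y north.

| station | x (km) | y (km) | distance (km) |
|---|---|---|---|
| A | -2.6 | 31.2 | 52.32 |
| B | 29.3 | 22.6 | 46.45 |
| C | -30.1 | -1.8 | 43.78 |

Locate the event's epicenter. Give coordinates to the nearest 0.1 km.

x ≈ 9.9 km, y ≈ -19.6 km

Circle about each station: (x + 2.6)² + (y − 31.2)² = 52.32²; (x − 29.3)² + (y − 22.6)² = 46.45²; (x + 30.1)² + (y + 1.8)² = 43.78².
Subtracting the A equation from the B and C equations removes the quadratic terms:
63.8 x − 17.2 y = 968.83
-55.0 x − 66.0 y = 749.74
Solving the 2×2 system: x ≈ 9.9, y ≈ -19.6 km.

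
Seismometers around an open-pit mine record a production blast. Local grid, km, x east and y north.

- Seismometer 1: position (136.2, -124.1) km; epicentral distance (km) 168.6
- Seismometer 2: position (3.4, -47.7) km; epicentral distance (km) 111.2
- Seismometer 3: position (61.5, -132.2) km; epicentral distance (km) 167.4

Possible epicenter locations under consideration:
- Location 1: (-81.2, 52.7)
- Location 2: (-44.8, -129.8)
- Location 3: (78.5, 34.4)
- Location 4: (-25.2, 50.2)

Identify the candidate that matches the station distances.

Location 3

For each candidate, compare |candidate − station| to the reported distance:
Location 1: residuals Seismometer 1 111.6, Seismometer 2 20.1, Seismometer 3 66.2 → max 111.6 km
Location 2: residuals Seismometer 1 12.5, Seismometer 2 16.0, Seismometer 3 61.1 → max 61.1 km
Location 3: residuals Seismometer 1 0.1, Seismometer 2 0.1, Seismometer 3 0.1 → max 0.1 km
Location 4: residuals Seismometer 1 69.0, Seismometer 2 9.2, Seismometer 3 34.6 → max 69.0 km
Only Location 3 has all residuals ≈ 0.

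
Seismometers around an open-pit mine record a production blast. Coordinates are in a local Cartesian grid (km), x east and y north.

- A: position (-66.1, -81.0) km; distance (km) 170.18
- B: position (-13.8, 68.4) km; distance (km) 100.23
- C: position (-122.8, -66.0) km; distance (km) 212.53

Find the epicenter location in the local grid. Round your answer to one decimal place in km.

Circle about each station: (x + 66.1)² + (y + 81.0)² = 170.18²; (x + 13.8)² + (y − 68.4)² = 100.23²; (x + 122.8)² + (y + 66.0)² = 212.53².
Subtracting the A equation from the B and C equations removes the quadratic terms:
104.6 x + 298.8 y = 12853.97
-113.4 x + 30.0 y = -7702.14
Solving the 2×2 system: x ≈ 72.6, y ≈ 17.6 km.

72.6 km east, 17.6 km north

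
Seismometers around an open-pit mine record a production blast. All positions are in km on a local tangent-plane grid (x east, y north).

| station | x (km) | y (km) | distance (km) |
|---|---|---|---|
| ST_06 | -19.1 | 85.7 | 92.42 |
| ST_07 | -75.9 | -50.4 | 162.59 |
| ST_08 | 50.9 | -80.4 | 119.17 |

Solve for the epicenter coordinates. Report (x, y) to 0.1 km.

x ≈ 60.3 km, y ≈ 38.4 km

Circle about each station: (x + 19.1)² + (y − 85.7)² = 92.42²; (x + 75.9)² + (y + 50.4)² = 162.59²; (x − 50.9)² + (y + 80.4)² = 119.17².
Subtracting pairs of circle equations eliminates x²+y² and gives linear equations (the radical axes):
-113.6 x − 272.2 y = -17302.38
140.0 x − 332.2 y = -4314.36
Solving the 2×2 system: x ≈ 60.3, y ≈ 38.4 km.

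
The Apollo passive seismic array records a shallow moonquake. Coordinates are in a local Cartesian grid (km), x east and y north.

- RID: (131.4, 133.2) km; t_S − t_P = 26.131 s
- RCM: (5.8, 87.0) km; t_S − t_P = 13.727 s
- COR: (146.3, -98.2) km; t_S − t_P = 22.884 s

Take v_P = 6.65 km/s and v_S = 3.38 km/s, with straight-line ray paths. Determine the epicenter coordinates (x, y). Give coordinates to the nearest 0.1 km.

Distance from S−P lag: d = Δt · v_P v_S / (v_P − v_S) = Δt · (6.65·3.38)/(6.65−3.38) ≈ 6.8737·Δt.
So d_RID = 179.62, d_RCM = 94.36, d_COR = 157.30 km.
Circle about each station: (x − 131.4)² + (y − 133.2)² = 179.62²; (x − 5.8)² + (y − 87.0)² = 94.36²; (x − 146.3)² + (y + 98.2)² = 157.30².
Subtracting the RID equation from the RCM and COR equations removes the quadratic terms:
-251.2 x − 92.4 y = -4046.03
29.8 x − 462.8 y = 3558.78
Solving the 2×2 system: x ≈ 18.5, y ≈ -6.5 km.

18.5 km east, -6.5 km north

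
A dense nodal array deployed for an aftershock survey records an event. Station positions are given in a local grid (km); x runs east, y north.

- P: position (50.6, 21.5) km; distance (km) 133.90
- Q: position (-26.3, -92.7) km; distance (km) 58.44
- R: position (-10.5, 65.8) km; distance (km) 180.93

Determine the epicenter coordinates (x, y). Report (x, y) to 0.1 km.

Circle about each station: (x − 50.6)² + (y − 21.5)² = 133.90²; (x + 26.3)² + (y + 92.7)² = 58.44²; (x + 10.5)² + (y − 65.8)² = 180.93².
Subtracting the P equation from the Q and R equations removes the quadratic terms:
-153.8 x − 228.4 y = 20776.35
-122.2 x + 88.6 y = -13389.17
Solving the 2×2 system: x ≈ 29.3, y ≈ -110.7 km.

x ≈ 29.3 km, y ≈ -110.7 km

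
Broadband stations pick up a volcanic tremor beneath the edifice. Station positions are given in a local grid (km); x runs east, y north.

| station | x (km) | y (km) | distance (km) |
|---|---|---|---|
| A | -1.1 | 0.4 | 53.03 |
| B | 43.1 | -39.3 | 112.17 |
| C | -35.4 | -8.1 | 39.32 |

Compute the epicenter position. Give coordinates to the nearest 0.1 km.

Circle about each station: (x + 1.1)² + (y − 0.4)² = 53.03²; (x − 43.1)² + (y + 39.3)² = 112.17²; (x + 35.4)² + (y + 8.1)² = 39.32².
Subtracting the A equation from the B and C equations removes the quadratic terms:
88.4 x − 79.4 y = -6369.20
-68.6 x − 17.0 y = 2583.52
Solving the 2×2 system: x ≈ -45.1, y ≈ 30.0 km.
Check against A (with the unrounded x, y): √((x + 1.1)²+(y − 0.4)²) = 53.03 ≈ 53.03 km. ✓

x ≈ -45.1 km, y ≈ 30.0 km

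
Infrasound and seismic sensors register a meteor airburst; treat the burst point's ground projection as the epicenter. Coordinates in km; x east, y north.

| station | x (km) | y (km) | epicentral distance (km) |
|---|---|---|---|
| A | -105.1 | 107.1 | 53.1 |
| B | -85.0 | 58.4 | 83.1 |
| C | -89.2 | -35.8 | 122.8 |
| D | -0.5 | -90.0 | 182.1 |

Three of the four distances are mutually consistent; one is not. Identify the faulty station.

B

Solve using three stations at a time. Using A, C, D (subtract circle equations pairwise → linear system) gives (x, y) ≈ (-57.7, 82.9).
Distances from that point to each station vs reported:
  A: calculated 53.2 vs reported 53.1 → residual 0.1 km
  B: calculated 36.7 vs reported 83.1 → residual 46.4 km
  C: calculated 122.9 vs reported 122.8 → residual 0.1 km
  D: calculated 182.1 vs reported 182.1 → residual 0.0 km
A, C, D are mutually consistent (residuals ≈ 0); B is off by 46.4 km.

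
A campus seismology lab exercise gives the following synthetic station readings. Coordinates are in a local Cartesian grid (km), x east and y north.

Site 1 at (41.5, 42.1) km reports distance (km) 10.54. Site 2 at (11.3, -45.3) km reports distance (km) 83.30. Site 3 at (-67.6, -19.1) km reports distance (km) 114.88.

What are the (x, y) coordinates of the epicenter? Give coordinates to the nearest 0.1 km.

x ≈ 33.8 km, y ≈ 34.9 km

Circle about each station: (x − 41.5)² + (y − 42.1)² = 10.54²; (x − 11.3)² + (y + 45.3)² = 83.30²; (x + 67.6)² + (y + 19.1)² = 114.88².
Subtracting the Site 1 equation from the Site 2 and Site 3 equations removes the quadratic terms:
-60.4 x − 174.8 y = -8142.68
-218.2 x − 122.4 y = -11646.41
Solving the 2×2 system: x ≈ 33.8, y ≈ 34.9 km.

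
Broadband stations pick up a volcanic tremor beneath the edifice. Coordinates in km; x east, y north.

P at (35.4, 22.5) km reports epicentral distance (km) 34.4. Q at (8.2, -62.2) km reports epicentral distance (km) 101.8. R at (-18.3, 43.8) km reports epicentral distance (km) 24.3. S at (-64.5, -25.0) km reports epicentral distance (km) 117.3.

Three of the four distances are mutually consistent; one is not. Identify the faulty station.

Solve using three stations at a time. Using P, Q, R (subtract circle equations pairwise → linear system) gives (x, y) ≈ (5.6, 39.6).
Distances from that point to each station vs reported:
  P: calculated 34.4 vs reported 34.4 → residual 0.0 km
  Q: calculated 101.8 vs reported 101.8 → residual 0.0 km
  R: calculated 24.2 vs reported 24.3 → residual 0.1 km
  S: calculated 95.3 vs reported 117.3 → residual 22.0 km
P, Q, R are mutually consistent (residuals ≈ 0); S is off by 22.0 km.

S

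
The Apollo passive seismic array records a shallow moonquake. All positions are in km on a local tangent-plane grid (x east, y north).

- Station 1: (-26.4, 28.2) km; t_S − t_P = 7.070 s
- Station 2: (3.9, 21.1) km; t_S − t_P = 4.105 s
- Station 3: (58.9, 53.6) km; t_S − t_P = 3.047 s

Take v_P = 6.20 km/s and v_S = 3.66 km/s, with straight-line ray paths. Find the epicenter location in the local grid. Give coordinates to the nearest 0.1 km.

x ≈ 35.8 km, y ≈ 39.2 km

Distance from S−P lag: d = Δt · v_P v_S / (v_P − v_S) = Δt · (6.20·3.66)/(6.20−3.66) ≈ 8.9339·Δt.
So d_Station 1 = 63.16, d_Station 2 = 36.67, d_Station 3 = 27.22 km.
Circle about each station: (x + 26.4)² + (y − 28.2)² = 63.16²; (x − 3.9)² + (y − 21.1)² = 36.67²; (x − 58.9)² + (y − 53.6)² = 27.22².
Subtracting pairs of circle equations eliminates x²+y² and gives linear equations (the radical axes):
60.6 x − 14.2 y = 1612.72
170.6 x + 50.8 y = 8098.23
Solving the 2×2 system: x ≈ 35.8, y ≈ 39.2 km.
Check against Station 1 (with the unrounded x, y): √((x + 26.4)²+(y − 28.2)²) = 63.16 ≈ 63.16 km. ✓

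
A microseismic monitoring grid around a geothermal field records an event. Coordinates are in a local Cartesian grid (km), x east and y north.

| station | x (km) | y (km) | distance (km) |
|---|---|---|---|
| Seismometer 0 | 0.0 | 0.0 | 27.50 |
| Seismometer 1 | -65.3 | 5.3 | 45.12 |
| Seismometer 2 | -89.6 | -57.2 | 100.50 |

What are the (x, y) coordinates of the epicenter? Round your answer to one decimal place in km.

(-21.7, 16.9)

Circle about each station: x² + y² = 27.50²; (x + 65.3)² + (y − 5.3)² = 45.12²; (x + 89.6)² + (y + 57.2)² = 100.50².
Subtracting pairs of circle equations eliminates x²+y² and gives linear equations (the radical axes):
-130.6 x + 10.6 y = 3012.62
-179.2 x − 114.4 y = 1956.00
Solving the 2×2 system: x ≈ -21.7, y ≈ 16.9 km.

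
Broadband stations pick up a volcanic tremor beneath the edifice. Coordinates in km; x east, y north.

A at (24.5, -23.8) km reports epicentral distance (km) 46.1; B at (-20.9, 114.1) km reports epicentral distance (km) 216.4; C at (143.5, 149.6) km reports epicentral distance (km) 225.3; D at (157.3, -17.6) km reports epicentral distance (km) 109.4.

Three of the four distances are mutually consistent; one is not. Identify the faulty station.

Solve using three stations at a time. Using A, C, D (subtract circle equations pairwise → linear system) gives (x, y) ≈ (55.6, -57.8).
Distances from that point to each station vs reported:
  A: calculated 46.1 vs reported 46.1 → residual 0.0 km
  B: calculated 188.2 vs reported 216.4 → residual 28.2 km
  C: calculated 225.3 vs reported 225.3 → residual 0.0 km
  D: calculated 109.4 vs reported 109.4 → residual 0.0 km
A, C, D are mutually consistent (residuals ≈ 0); B is off by 28.2 km.

B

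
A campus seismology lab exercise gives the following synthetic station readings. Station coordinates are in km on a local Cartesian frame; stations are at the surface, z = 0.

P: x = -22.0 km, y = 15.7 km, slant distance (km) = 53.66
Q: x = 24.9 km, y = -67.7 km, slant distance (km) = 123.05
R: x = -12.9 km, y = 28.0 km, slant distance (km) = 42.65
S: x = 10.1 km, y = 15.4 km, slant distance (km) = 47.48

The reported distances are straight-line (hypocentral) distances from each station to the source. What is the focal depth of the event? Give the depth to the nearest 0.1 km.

Each station gives a sphere (x−x_i)² + (y−y_i)² + z² = d_i² (stations at z=0).
Subtracting the P sphere from Q and R: z² cancels, leaving linear equations in x and y:
93.8 x − 166.8 y = -7789.10
18.2 x + 24.6 y = 1280.29
Solving: x ≈ 4.106, y ≈ 49.006 km (keep extra digits for the depth step; rounded: 4.1, 49.0).
Then from the P sphere: z² = 53.66² − (x + 22.0)² − (y − 15.7)² with x = 4.106, y = 49.006, so z ≈ 32.994 ≈ 33.0 km.

z ≈ 33.0 km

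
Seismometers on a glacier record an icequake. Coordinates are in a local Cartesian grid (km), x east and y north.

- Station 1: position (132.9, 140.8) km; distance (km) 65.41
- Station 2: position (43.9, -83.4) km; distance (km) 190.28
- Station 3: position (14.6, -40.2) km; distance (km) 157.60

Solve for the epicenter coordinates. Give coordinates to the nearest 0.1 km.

79.1 km east, 103.6 km north

Circle about each station: (x − 132.9)² + (y − 140.8)² = 65.41²; (x − 43.9)² + (y + 83.4)² = 190.28²; (x − 14.6)² + (y + 40.2)² = 157.60².
Subtracting pairs of circle equations eliminates x²+y² and gives linear equations (the radical axes):
-178.0 x − 448.4 y = -60532.29
-236.6 x − 362.0 y = -56217.14
Solving the 2×2 system: x ≈ 79.1, y ≈ 103.6 km.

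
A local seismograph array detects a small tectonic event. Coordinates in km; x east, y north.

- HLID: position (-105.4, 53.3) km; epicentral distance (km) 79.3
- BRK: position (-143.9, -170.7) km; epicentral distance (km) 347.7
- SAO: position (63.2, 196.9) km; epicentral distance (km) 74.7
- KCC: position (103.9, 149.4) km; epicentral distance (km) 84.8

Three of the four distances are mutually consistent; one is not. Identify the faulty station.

HLID

Solve using three stations at a time. Using BRK, SAO, KCC (subtract circle equations pairwise → linear system) gives (x, y) ≈ (20.2, 135.8).
Distances from that point to each station vs reported:
  HLID: calculated 150.3 vs reported 79.3 → residual 71.0 km
  BRK: calculated 347.7 vs reported 347.7 → residual 0.0 km
  SAO: calculated 74.7 vs reported 74.7 → residual 0.0 km
  KCC: calculated 84.8 vs reported 84.8 → residual 0.0 km
BRK, SAO, KCC are mutually consistent (residuals ≈ 0); HLID is off by 71.0 km.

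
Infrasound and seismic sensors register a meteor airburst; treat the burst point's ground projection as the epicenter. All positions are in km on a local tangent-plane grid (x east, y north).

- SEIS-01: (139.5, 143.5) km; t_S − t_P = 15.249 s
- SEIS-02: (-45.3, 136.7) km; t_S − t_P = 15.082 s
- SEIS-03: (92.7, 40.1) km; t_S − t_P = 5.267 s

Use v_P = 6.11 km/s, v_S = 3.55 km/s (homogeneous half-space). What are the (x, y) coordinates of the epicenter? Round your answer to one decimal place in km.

Distance from S−P lag: d = Δt · v_P v_S / (v_P − v_S) = Δt · (6.11·3.55)/(6.11−3.55) ≈ 8.4729·Δt.
So d_SEIS-01 = 129.20, d_SEIS-02 = 127.79, d_SEIS-03 = 44.63 km.
Circle about each station: (x − 139.5)² + (y − 143.5)² = 129.20²; (x + 45.3)² + (y − 136.7)² = 127.79²; (x − 92.7)² + (y − 40.1)² = 44.63².
Subtracting the SEIS-01 equation from the SEIS-02 and SEIS-03 equations removes the quadratic terms:
-369.6 x − 13.6 y = -18951.16
-93.6 x − 206.8 y = -15150.40
Solving the 2×2 system: x ≈ 49.4, y ≈ 50.9 km.

49.4 km east, 50.9 km north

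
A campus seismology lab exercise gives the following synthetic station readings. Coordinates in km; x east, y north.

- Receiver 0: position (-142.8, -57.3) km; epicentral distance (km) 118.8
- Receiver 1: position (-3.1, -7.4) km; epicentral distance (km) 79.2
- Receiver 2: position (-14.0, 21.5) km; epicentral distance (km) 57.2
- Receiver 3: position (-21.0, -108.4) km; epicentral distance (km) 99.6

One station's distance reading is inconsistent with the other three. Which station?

Solve using three stations at a time. Using Receiver 0, Receiver 1, Receiver 2 (subtract circle equations pairwise → linear system) gives (x, y) ≈ (-69.3, 36.0).
Distances from that point to each station vs reported:
  Receiver 0: calculated 118.8 vs reported 118.8 → residual 0.0 km
  Receiver 1: calculated 79.2 vs reported 79.2 → residual 0.0 km
  Receiver 2: calculated 57.2 vs reported 57.2 → residual 0.0 km
  Receiver 3: calculated 152.3 vs reported 99.6 → residual 52.7 km
Receiver 0, Receiver 1, Receiver 2 are mutually consistent (residuals ≈ 0); Receiver 3 is off by 52.7 km.

Receiver 3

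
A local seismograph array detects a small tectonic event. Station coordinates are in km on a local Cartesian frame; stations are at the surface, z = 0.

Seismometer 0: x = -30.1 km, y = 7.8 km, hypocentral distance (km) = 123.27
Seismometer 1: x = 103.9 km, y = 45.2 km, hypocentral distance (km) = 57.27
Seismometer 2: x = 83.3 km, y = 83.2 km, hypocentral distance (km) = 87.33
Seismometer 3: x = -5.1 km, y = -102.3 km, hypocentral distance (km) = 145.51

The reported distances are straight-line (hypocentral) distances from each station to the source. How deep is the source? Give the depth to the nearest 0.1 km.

depth ≈ 36.1 km

Each station gives a sphere (x−x_i)² + (y−y_i)² + z² = d_i² (stations at z=0).
Subtracting the Seismometer 0 sphere from Seismometer 1 and Seismometer 2: z² cancels, leaving linear equations in x and y:
268.0 x + 74.8 y = 23787.04
226.8 x + 150.8 y = 20463.24
Solving: x ≈ 87.695, y ≈ 3.806 km (keep extra digits for the depth step; rounded: 87.7, 3.8).
Then from the Seismometer 0 sphere: z² = 123.27² − (x + 30.1)² − (y − 7.8)² with x = 87.695, y = 3.806, so z ≈ 36.109 ≈ 36.1 km.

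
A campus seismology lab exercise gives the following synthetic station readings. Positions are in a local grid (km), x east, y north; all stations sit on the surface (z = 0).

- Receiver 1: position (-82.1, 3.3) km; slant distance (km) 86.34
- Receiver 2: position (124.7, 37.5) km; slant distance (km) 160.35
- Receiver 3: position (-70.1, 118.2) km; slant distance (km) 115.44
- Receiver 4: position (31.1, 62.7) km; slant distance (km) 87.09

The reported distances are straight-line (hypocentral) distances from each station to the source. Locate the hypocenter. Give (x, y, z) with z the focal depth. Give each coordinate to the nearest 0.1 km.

Each station gives a sphere (x−x_i)² + (y−y_i)² + z² = d_i² (stations at z=0).
Subtracting the Receiver 1 sphere from Receiver 2 and Receiver 3: z² cancels, leaving linear equations in x and y:
413.6 x + 68.4 y = -8052.49
24.0 x + 229.8 y = 6262.15
Solving: x ≈ -24.397, y ≈ 29.798 km (keep extra digits for the depth step; rounded: -24.4, 29.8).
Then from the Receiver 1 sphere: z² = 86.34² − (x + 82.1)² − (y − 3.3)² with x = -24.397, y = 29.798, so z ≈ 58.505 ≈ 58.5 km.
Check against Receiver 4 (with the unrounded solution): distance 87.09 ≈ 87.09 km. ✓

x ≈ -24.4 km, y ≈ 29.8 km, depth ≈ 58.5 km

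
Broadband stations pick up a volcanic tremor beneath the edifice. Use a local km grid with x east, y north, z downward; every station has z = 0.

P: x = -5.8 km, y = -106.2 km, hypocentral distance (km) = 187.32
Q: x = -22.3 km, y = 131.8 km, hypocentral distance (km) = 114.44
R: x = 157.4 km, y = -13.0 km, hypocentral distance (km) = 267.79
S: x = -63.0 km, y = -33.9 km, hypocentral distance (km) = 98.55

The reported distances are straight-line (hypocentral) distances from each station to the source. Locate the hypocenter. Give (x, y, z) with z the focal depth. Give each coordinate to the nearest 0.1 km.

Each station gives a sphere (x−x_i)² + (y−y_i)² + z² = d_i² (stations at z=0).
Subtracting the P sphere from Q and R: z² cancels, leaving linear equations in x and y:
-33.0 x + 476.0 y = 28548.72
326.4 x + 186.4 y = -22991.02
Solving: x ≈ -100.702, y ≈ 52.995 km (keep extra digits for the depth step; rounded: -100.7, 53.0).
Then from the P sphere: z² = 187.32² − (x + 5.8)² − (y + 106.2)² with x = -100.702, y = 52.995, so z ≈ 27.191 ≈ 27.2 km.

x ≈ -100.7 km, y ≈ 53.0 km, depth ≈ 27.2 km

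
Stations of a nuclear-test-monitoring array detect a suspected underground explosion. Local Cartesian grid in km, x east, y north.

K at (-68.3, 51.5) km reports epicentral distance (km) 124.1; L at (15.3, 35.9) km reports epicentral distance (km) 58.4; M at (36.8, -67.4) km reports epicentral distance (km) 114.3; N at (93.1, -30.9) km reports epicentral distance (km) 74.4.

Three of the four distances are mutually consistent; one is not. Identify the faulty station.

Solve using three stations at a time. Using L, M, N (subtract circle equations pairwise → linear system) gives (x, y) ≈ (73.5, 40.8).
Distances from that point to each station vs reported:
  K: calculated 142.2 vs reported 124.1 → residual 18.1 km
  L: calculated 58.4 vs reported 58.4 → residual 0.0 km
  M: calculated 114.3 vs reported 114.3 → residual 0.0 km
  N: calculated 74.4 vs reported 74.4 → residual 0.0 km
L, M, N are mutually consistent (residuals ≈ 0); K is off by 18.1 km.

K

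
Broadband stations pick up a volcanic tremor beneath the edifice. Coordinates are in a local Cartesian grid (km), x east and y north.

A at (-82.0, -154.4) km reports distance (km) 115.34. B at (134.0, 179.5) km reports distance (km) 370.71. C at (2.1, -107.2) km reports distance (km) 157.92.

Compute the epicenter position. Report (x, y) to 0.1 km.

-148.7 km east, -60.3 km north

Circle about each station: (x + 82.0)² + (y + 154.4)² = 115.34²; (x − 134.0)² + (y − 179.5)² = 370.71²; (x − 2.1)² + (y + 107.2)² = 157.92².
Subtracting pairs of circle equations eliminates x²+y² and gives linear equations (the radical axes):
432.0 x + 667.8 y = -104509.70
168.2 x + 94.4 y = -30702.52
Solving the 2×2 system: x ≈ -148.7, y ≈ -60.3 km.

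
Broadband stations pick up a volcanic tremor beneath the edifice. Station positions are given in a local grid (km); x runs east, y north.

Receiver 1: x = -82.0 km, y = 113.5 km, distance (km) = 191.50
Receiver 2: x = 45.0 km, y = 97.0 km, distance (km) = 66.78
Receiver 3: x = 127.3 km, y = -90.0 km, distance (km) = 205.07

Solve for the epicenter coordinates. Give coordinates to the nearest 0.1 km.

Circle about each station: (x + 82.0)² + (y − 113.5)² = 191.50²; (x − 45.0)² + (y − 97.0)² = 66.78²; (x − 127.3)² + (y + 90.0)² = 205.07².
Subtracting pairs of circle equations eliminates x²+y² and gives linear equations (the radical axes):
254.0 x − 33.0 y = 24040.43
418.6 x − 407.0 y = -682.41
Solving the 2×2 system: x ≈ 109.5, y ≈ 114.3 km.

109.5 km east, 114.3 km north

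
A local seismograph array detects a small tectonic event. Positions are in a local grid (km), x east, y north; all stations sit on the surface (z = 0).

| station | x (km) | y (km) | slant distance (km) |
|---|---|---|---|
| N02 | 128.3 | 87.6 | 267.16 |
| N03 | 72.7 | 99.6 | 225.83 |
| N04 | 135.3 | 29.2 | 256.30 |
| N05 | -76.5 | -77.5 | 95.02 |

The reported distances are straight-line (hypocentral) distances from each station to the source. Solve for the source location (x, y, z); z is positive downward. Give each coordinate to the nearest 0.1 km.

x ≈ -107.0 km, y ≈ -18.9 km, depth ≈ 68.3 km

Each station gives a sphere (x−x_i)² + (y−y_i)² + z² = d_i² (stations at z=0).
Subtracting the N02 sphere from N03 and N04: z² cancels, leaving linear equations in x and y:
-111.2 x + 24.0 y = 11446.08
14.0 x − 116.8 y = 708.86
Solving: x ≈ -107.011, y ≈ -18.896 km (keep extra digits for the depth step; rounded: -107.0, -18.9).
Then from the N02 sphere: z² = 267.16² − (x − 128.3)² − (y − 87.6)² with x = -107.011, y = -18.896, so z ≈ 68.277 ≈ 68.3 km.
Check against N05 (with the unrounded solution): distance 95.01 ≈ 95.02 km. ✓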